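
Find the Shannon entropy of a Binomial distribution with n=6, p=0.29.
1.4988 nats

We have X ~ Binomial(n=6, p=0.29).

The Shannon entropy measures the uncertainty or information content of the distribution.

For a Binomial distribution with n=6, p=0.29:
H(X) = 1.4988 nats

(In bits, this would be 2.1623 bits.)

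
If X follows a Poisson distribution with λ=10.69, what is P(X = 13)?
0.087061

We have X ~ Poisson(λ=10.69).

For a Poisson distribution, the PMF gives us the probability of each outcome.

Using the PMF formula:
P(X = 13) = 0.087061

Rounded to 4 decimal places: 0.0871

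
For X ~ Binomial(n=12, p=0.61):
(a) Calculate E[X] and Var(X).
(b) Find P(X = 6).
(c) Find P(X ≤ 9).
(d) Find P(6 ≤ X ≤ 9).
(a) E[X] = 7.3200, Var(X) = 2.8548
(b) P(X = 6) = 0.167509
(c) P(X ≤ 9) = 0.905371
(d) P(6 ≤ X ≤ 9) = 0.764227

We have X ~ Binomial(n=12, p=0.61).

(a) Moments:
E[X] = 7.3200
Var(X) = 2.8548
σ = √Var(X) = 1.6896

(b) Point probability using PMF:
P(X = 6) = 0.167509

(c) Cumulative probability using CDF:
P(X ≤ 9) = F(9) = 0.905371

(d) Range probability:
P(6 ≤ X ≤ 9) = P(X ≤ 9) - P(X ≤ 5)
                   = F(9) - F(5)
                   = 0.905371 - 0.141145
                   = 0.764227

This means approximately 76.4% of outcomes fall in the interval [6, 9].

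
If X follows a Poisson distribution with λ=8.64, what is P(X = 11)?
0.088755

We have X ~ Poisson(λ=8.64).

For a Poisson distribution, the PMF gives us the probability of each outcome.

Using the PMF formula:
P(X = 11) = 0.088755

Rounded to 4 decimal places: 0.0888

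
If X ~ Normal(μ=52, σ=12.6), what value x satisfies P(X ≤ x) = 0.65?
56.8550

We have X ~ Normal(μ=52, σ=12.6).

We want to find x such that P(X ≤ x) = 0.65.

This is the 65th percentile, which means 65% of values fall below this point.

Using the inverse CDF (quantile function):
x = F⁻¹(0.65) = 56.8550

Verification: P(X ≤ 56.8550) = 0.65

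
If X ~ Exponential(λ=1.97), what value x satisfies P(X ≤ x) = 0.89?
1.1204

We have X ~ Exponential(λ=1.97).

We want to find x such that P(X ≤ x) = 0.89.

This is the 89th percentile, which means 89% of values fall below this point.

Using the inverse CDF (quantile function):
x = F⁻¹(0.89) = 1.1204

Verification: P(X ≤ 1.1204) = 0.89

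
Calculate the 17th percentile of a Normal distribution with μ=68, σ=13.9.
54.7371

We have X ~ Normal(μ=68, σ=13.9).

We want to find x such that P(X ≤ x) = 0.17.

This is the 17th percentile, which means 17% of values fall below this point.

Using the inverse CDF (quantile function):
x = F⁻¹(0.17) = 54.7371

Verification: P(X ≤ 54.7371) = 0.17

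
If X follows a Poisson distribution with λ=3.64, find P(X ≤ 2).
0.295727

We have X ~ Poisson(λ=3.64).

The CDF gives us P(X ≤ k).

Using the CDF:
P(X ≤ 2) = 0.295727

This means there's approximately a 29.6% chance that X is at most 2.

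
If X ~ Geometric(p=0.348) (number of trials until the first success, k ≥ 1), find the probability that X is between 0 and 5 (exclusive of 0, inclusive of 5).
0.882175

We have X ~ Geometric(p=0.348) (number of trials until the first success, k ≥ 1).

To find P(0 < X ≤ 5), we use:
P(0 < X ≤ 5) = P(X ≤ 5) - P(X ≤ 0)
                 = F(5) - F(0)
                 = 0.882175 - 0.000000
                 = 0.882175

So there's approximately a 88.2% chance that X falls in this range.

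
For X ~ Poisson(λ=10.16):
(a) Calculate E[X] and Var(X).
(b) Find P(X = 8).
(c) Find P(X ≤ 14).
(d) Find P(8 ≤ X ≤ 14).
(a) E[X] = 10.1600, Var(X) = 10.1600
(b) P(X = 8) = 0.108942
(c) P(X ≤ 14) = 0.907942
(d) P(8 ≤ X ≤ 14) = 0.701789

We have X ~ Poisson(λ=10.16).

(a) Moments:
E[X] = 10.1600
Var(X) = 10.1600
σ = √Var(X) = 3.1875

(b) Point probability using PMF:
P(X = 8) = 0.108942

(c) Cumulative probability using CDF:
P(X ≤ 14) = F(14) = 0.907942

(d) Range probability:
P(8 ≤ X ≤ 14) = P(X ≤ 14) - P(X ≤ 7)
                   = F(14) - F(7)
                   = 0.907942 - 0.206153
                   = 0.701789

This means approximately 70.2% of outcomes fall in the interval [8, 14].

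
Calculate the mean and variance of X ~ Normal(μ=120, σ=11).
E[X] = 120.0000, Var(X) = 121.0000

We have X ~ Normal(μ=120, σ=11).

For a Normal distribution with μ=120, σ=11:

Expected value:
E[X] = 120.0000

Variance:
Var(X) = 121.0000

Standard deviation:
σ = √Var(X) = 11.0000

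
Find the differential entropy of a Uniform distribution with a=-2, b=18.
2.9957 nats

We have X ~ Uniform(a=-2, b=18).

The differential entropy measures the uncertainty or information content of the distribution.

For a Uniform distribution with a=-2, b=18:
h(X) = 2.9957 nats

(In bits, this would be 4.3219 bits.)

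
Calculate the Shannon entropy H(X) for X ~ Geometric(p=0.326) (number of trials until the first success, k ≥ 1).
1.9365 nats

We have X ~ Geometric(p=0.326) (number of trials until the first success, k ≥ 1).

The Shannon entropy measures the uncertainty or information content of the distribution.

For a Geometric distribution with p=0.326 (number of trials until the first success, k ≥ 1):
H(X) = 1.9365 nats

(In bits, this would be 2.7938 bits.)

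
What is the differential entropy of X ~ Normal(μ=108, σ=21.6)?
4.4916 nats

We have X ~ Normal(μ=108, σ=21.6).

The differential entropy measures the uncertainty or information content of the distribution.

For a Normal distribution with μ=108, σ=21.6:
h(X) = 4.4916 nats

(In bits, this would be 6.4801 bits.)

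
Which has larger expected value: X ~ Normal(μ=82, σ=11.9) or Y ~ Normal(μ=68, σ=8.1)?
X has larger mean (82.0000 > 68.0000)

Compute the expected value for each distribution:

X ~ Normal(μ=82, σ=11.9):
E[X] = 82.0000

Y ~ Normal(μ=68, σ=8.1):
E[Y] = 68.0000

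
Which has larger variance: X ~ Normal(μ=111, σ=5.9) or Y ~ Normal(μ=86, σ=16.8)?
Y has larger variance (282.2400 > 34.8100)

Compute the variance for each distribution:

X ~ Normal(μ=111, σ=5.9):
Var(X) = 34.8100

Y ~ Normal(μ=86, σ=16.8):
Var(Y) = 282.2400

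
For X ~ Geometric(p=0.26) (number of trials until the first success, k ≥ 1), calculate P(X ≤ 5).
0.778099

We have X ~ Geometric(p=0.26) (number of trials until the first success, k ≥ 1).

The CDF gives us P(X ≤ k).

Using the CDF:
P(X ≤ 5) = 0.778099

This means there's approximately a 77.8% chance that X is at most 5.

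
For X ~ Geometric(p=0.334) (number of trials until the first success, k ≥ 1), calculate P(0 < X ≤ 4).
0.803258

We have X ~ Geometric(p=0.334) (number of trials until the first success, k ≥ 1).

To find P(0 < X ≤ 4), we use:
P(0 < X ≤ 4) = P(X ≤ 4) - P(X ≤ 0)
                 = F(4) - F(0)
                 = 0.803258 - 0.000000
                 = 0.803258

So there's approximately a 80.3% chance that X falls in this range.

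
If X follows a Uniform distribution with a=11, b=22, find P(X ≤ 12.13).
0.102727

We have X ~ Uniform(a=11, b=22).

The CDF gives us P(X ≤ k).

Using the CDF:
P(X ≤ 12.13) = 0.102727

This means there's approximately a 10.3% chance that X is at most 12.13.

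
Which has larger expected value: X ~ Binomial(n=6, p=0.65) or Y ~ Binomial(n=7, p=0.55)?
X has larger mean (3.9000 > 3.8500)

Compute the expected value for each distribution:

X ~ Binomial(n=6, p=0.65):
E[X] = 3.9000

Y ~ Binomial(n=7, p=0.55):
E[Y] = 3.8500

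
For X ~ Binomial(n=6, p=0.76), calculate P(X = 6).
0.192700

We have X ~ Binomial(n=6, p=0.76).

For a Binomial distribution, the PMF gives us the probability of each outcome.

Using the PMF formula:
P(X = 6) = 0.192700

Rounded to 4 decimal places: 0.1927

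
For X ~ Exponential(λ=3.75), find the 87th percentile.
0.5441

We have X ~ Exponential(λ=3.75).

We want to find x such that P(X ≤ x) = 0.87.

This is the 87th percentile, which means 87% of values fall below this point.

Using the inverse CDF (quantile function):
x = F⁻¹(0.87) = 0.5441

Verification: P(X ≤ 0.5441) = 0.87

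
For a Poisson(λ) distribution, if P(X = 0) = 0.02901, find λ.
λ = 3.5401

For a Poisson(λ) distribution, the PMF at 0 is:
P(X = 0) = λ^0 e^(-λ) / 0! = e^(-λ)

Given P(X = 0) = 0.02901:
e^(-λ) = 0.02901
-λ = ln(0.02901)
λ = -ln(0.02901) = 3.5401

Verification: e^(-3.5401) = 0.02901 ✓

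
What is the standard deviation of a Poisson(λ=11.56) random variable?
3.4000

We have X ~ Poisson(λ=11.56).

For a Poisson distribution with λ=11.56:
σ = √Var(X) = 3.4000

The standard deviation is the square root of the variance.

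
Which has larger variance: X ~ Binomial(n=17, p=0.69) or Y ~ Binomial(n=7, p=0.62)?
X has larger variance (3.6363 > 1.6492)

Compute the variance for each distribution:

X ~ Binomial(n=17, p=0.69):
Var(X) = 3.6363

Y ~ Binomial(n=7, p=0.62):
Var(Y) = 1.6492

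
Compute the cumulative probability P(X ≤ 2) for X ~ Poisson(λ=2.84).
0.459974

We have X ~ Poisson(λ=2.84).

The CDF gives us P(X ≤ k).

Using the CDF:
P(X ≤ 2) = 0.459974

This means there's approximately a 46.0% chance that X is at most 2.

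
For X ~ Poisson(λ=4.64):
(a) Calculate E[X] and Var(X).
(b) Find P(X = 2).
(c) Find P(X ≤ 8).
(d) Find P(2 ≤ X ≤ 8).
(a) E[X] = 4.6400, Var(X) = 4.6400
(b) P(X = 2) = 0.103963
(c) P(X ≤ 8) = 0.952899
(d) P(2 ≤ X ≤ 8) = 0.898430

We have X ~ Poisson(λ=4.64).

(a) Moments:
E[X] = 4.6400
Var(X) = 4.6400
σ = √Var(X) = 2.1541

(b) Point probability using PMF:
P(X = 2) = 0.103963

(c) Cumulative probability using CDF:
P(X ≤ 8) = F(8) = 0.952899

(d) Range probability:
P(2 ≤ X ≤ 8) = P(X ≤ 8) - P(X ≤ 1)
                   = F(8) - F(1)
                   = 0.952899 - 0.054469
                   = 0.898430

This means approximately 89.8% of outcomes fall in the interval [2, 8].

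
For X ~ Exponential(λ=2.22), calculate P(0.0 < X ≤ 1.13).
0.918618

We have X ~ Exponential(λ=2.22).

To find P(0.0 < X ≤ 1.13), we use:
P(0.0 < X ≤ 1.13) = P(X ≤ 1.13) - P(X ≤ 0.0)
                 = F(1.13) - F(0.0)
                 = 0.918618 - 0.000000
                 = 0.918618

So there's approximately a 91.9% chance that X falls in this range.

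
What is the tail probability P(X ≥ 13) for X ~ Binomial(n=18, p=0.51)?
0.057237

We have X ~ Binomial(n=18, p=0.51).

For discrete distributions, P(X ≥ 13) = 1 - P(X ≤ 12).

P(X ≤ 12) = 0.942763
P(X ≥ 13) = 1 - 0.942763 = 0.057237

So there's approximately a 5.7% chance that X is at least 13.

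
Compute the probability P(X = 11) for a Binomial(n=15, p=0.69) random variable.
0.212774

We have X ~ Binomial(n=15, p=0.69).

For a Binomial distribution, the PMF gives us the probability of each outcome.

Using the PMF formula:
P(X = 11) = 0.212774

Rounded to 4 decimal places: 0.2128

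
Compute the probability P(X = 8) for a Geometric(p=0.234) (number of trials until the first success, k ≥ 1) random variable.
0.036209

We have X ~ Geometric(p=0.234) (number of trials until the first success, k ≥ 1).

For a Geometric distribution, the PMF gives us the probability of each outcome.

Using the PMF formula:
P(X = 8) = 0.036209

Rounded to 4 decimal places: 0.0362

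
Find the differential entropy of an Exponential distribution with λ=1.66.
0.4932 nats

We have X ~ Exponential(λ=1.66).

The differential entropy measures the uncertainty or information content of the distribution.

For an Exponential distribution with λ=1.66:
h(X) = 0.4932 nats

(In bits, this would be 0.7115 bits.)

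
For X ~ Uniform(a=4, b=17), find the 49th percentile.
10.3700

We have X ~ Uniform(a=4, b=17).

We want to find x such that P(X ≤ x) = 0.49.

This is the 49th percentile, which means 49% of values fall below this point.

Using the inverse CDF (quantile function):
x = F⁻¹(0.49) = 10.3700

Verification: P(X ≤ 10.3700) = 0.49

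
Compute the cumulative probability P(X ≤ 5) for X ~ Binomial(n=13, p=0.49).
0.316153

We have X ~ Binomial(n=13, p=0.49).

The CDF gives us P(X ≤ k).

Using the CDF:
P(X ≤ 5) = 0.316153

This means there's approximately a 31.6% chance that X is at most 5.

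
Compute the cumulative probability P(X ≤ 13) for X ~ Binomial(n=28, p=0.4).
0.813154

We have X ~ Binomial(n=28, p=0.4).

The CDF gives us P(X ≤ k).

Using the CDF:
P(X ≤ 13) = 0.813154

This means there's approximately a 81.3% chance that X is at most 13.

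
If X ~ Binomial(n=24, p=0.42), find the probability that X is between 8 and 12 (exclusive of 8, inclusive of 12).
0.582252

We have X ~ Binomial(n=24, p=0.42).

To find P(8 < X ≤ 12), we use:
P(8 < X ≤ 12) = P(X ≤ 12) - P(X ≤ 8)
                 = F(12) - F(8)
                 = 0.841568 - 0.259316
                 = 0.582252

So there's approximately a 58.2% chance that X falls in this range.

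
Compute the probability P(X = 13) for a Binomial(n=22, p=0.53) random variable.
0.144941

We have X ~ Binomial(n=22, p=0.53).

For a Binomial distribution, the PMF gives us the probability of each outcome.

Using the PMF formula:
P(X = 13) = 0.144941

Rounded to 4 decimal places: 0.1449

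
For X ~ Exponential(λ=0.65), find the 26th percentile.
0.4632

We have X ~ Exponential(λ=0.65).

We want to find x such that P(X ≤ x) = 0.26.

This is the 26th percentile, which means 26% of values fall below this point.

Using the inverse CDF (quantile function):
x = F⁻¹(0.26) = 0.4632

Verification: P(X ≤ 0.4632) = 0.26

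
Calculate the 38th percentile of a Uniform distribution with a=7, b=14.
9.6600

We have X ~ Uniform(a=7, b=14).

We want to find x such that P(X ≤ x) = 0.38.

This is the 38th percentile, which means 38% of values fall below this point.

Using the inverse CDF (quantile function):
x = F⁻¹(0.38) = 9.6600

Verification: P(X ≤ 9.6600) = 0.38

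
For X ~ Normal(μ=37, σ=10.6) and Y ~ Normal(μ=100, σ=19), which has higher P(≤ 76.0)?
X has higher probability (P(X ≤ 76.0) = 0.9999 > P(Y ≤ 76.0) = 0.1033)

Compute P(≤ 76.0) for each distribution:

X ~ Normal(μ=37, σ=10.6):
P(X ≤ 76.0) = 0.9999

Y ~ Normal(μ=100, σ=19):
P(Y ≤ 76.0) = 0.1033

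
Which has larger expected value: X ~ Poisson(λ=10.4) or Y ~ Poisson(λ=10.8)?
Y has larger mean (10.8000 > 10.4000)

Compute the expected value for each distribution:

X ~ Poisson(λ=10.4):
E[X] = 10.4000

Y ~ Poisson(λ=10.8):
E[Y] = 10.8000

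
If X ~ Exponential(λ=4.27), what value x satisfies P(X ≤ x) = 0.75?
0.3247

We have X ~ Exponential(λ=4.27).

We want to find x such that P(X ≤ x) = 0.75.

This is the 75th percentile, which means 75% of values fall below this point.

Using the inverse CDF (quantile function):
x = F⁻¹(0.75) = 0.3247

Verification: P(X ≤ 0.3247) = 0.75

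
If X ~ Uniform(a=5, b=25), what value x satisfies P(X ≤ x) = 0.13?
7.6000

We have X ~ Uniform(a=5, b=25).

We want to find x such that P(X ≤ x) = 0.13.

This is the 13th percentile, which means 13% of values fall below this point.

Using the inverse CDF (quantile function):
x = F⁻¹(0.13) = 7.6000

Verification: P(X ≤ 7.6000) = 0.13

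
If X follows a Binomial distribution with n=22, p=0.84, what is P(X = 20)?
0.180900

We have X ~ Binomial(n=22, p=0.84).

For a Binomial distribution, the PMF gives us the probability of each outcome.

Using the PMF formula:
P(X = 20) = 0.180900

Rounded to 4 decimal places: 0.1809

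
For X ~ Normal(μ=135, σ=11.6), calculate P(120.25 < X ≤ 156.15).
0.864103

We have X ~ Normal(μ=135, σ=11.6).

To find P(120.25 < X ≤ 156.15), we use:
P(120.25 < X ≤ 156.15) = P(X ≤ 156.15) - P(X ≤ 120.25)
                 = F(156.15) - F(120.25)
                 = 0.965869 - 0.101766
                 = 0.864103

So there's approximately a 86.4% chance that X falls in this range.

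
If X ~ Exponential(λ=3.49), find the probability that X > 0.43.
0.222974

We have X ~ Exponential(λ=3.49).

P(X > 0.43) = 1 - P(X ≤ 0.43)
                = 1 - F(0.43)
                = 1 - 0.777026
                = 0.222974

So there's approximately a 22.3% chance that X exceeds 0.43.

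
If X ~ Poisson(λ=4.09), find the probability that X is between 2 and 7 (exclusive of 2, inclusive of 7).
0.718116

We have X ~ Poisson(λ=4.09).

To find P(2 < X ≤ 7), we use:
P(2 < X ≤ 7) = P(X ≤ 7) - P(X ≤ 2)
                 = F(7) - F(2)
                 = 0.943326 - 0.225210
                 = 0.718116

So there's approximately a 71.8% chance that X falls in this range.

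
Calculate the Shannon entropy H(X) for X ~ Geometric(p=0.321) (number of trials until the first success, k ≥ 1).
1.9552 nats

We have X ~ Geometric(p=0.321) (number of trials until the first success, k ≥ 1).

The Shannon entropy measures the uncertainty or information content of the distribution.

For a Geometric distribution with p=0.321 (number of trials until the first success, k ≥ 1):
H(X) = 1.9552 nats

(In bits, this would be 2.8208 bits.)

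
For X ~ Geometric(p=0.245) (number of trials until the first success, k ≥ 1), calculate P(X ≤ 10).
0.939818

We have X ~ Geometric(p=0.245) (number of trials until the first success, k ≥ 1).

The CDF gives us P(X ≤ k).

Using the CDF:
P(X ≤ 10) = 0.939818

This means there's approximately a 94.0% chance that X is at most 10.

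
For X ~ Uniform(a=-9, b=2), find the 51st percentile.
-3.3900

We have X ~ Uniform(a=-9, b=2).

We want to find x such that P(X ≤ x) = 0.51.

This is the 51st percentile, which means 51% of values fall below this point.

Using the inverse CDF (quantile function):
x = F⁻¹(0.51) = -3.3900

Verification: P(X ≤ -3.3900) = 0.51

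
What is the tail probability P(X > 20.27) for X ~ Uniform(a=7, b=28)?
0.368095

We have X ~ Uniform(a=7, b=28).

P(X > 20.27) = 1 - P(X ≤ 20.27)
                = 1 - F(20.27)
                = 1 - 0.631905
                = 0.368095

So there's approximately a 36.8% chance that X exceeds 20.27.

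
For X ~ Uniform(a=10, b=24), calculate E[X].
17.0000

We have X ~ Uniform(a=10, b=24).

For a Uniform distribution with a=10, b=24:
E[X] = 17.0000

This is the expected (average) value of X.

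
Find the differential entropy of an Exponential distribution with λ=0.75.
1.2877 nats

We have X ~ Exponential(λ=0.75).

The differential entropy measures the uncertainty or information content of the distribution.

For an Exponential distribution with λ=0.75:
h(X) = 1.2877 nats

(In bits, this would be 1.8577 bits.)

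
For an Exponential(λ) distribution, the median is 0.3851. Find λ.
λ = 1.7999

For X ~ Exponential(λ), the CDF is F(x) = 1 - e^(-λx).
The median m satisfies F(m) = 0.5:
1 - e^(-λm) = 0.5
e^(-λm) = 0.5
λm = ln(2)
m = ln(2) / λ

Given m = 0.3851:
λ = ln(2) / 0.3851 = 0.693147 / 0.3851 = 1.7999

Verification: ln(2) / 1.7999 = 0.3851 ✓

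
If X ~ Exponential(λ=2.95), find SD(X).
0.3390

We have X ~ Exponential(λ=2.95).

For an Exponential distribution with λ=2.95:
σ = √Var(X) = 0.3390

The standard deviation is the square root of the variance.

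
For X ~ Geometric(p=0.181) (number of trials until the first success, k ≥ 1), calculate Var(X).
24.9992

We have X ~ Geometric(p=0.181) (number of trials until the first success, k ≥ 1).

For a Geometric distribution with p=0.181 (number of trials until the first success, k ≥ 1):
Var(X) = 24.9992

The variance measures the spread of the distribution around the mean.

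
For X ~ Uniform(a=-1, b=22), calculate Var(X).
44.0833

We have X ~ Uniform(a=-1, b=22).

For a Uniform distribution with a=-1, b=22:
Var(X) = 44.0833

The variance measures the spread of the distribution around the mean.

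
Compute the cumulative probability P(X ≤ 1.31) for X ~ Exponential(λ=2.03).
0.930003

We have X ~ Exponential(λ=2.03).

The CDF gives us P(X ≤ k).

Using the CDF:
P(X ≤ 1.31) = 0.930003

This means there's approximately a 93.0% chance that X is at most 1.31.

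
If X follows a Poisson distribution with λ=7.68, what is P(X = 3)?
0.034878

We have X ~ Poisson(λ=7.68).

For a Poisson distribution, the PMF gives us the probability of each outcome.

Using the PMF formula:
P(X = 3) = 0.034878

Rounded to 4 decimal places: 0.0349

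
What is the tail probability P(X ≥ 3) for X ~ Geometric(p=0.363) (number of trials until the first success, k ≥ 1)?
0.405769

We have X ~ Geometric(p=0.363) (number of trials until the first success, k ≥ 1).

For discrete distributions, P(X ≥ 3) = 1 - P(X ≤ 2).

P(X ≤ 2) = 0.594231
P(X ≥ 3) = 1 - 0.594231 = 0.405769

So there's approximately a 40.6% chance that X is at least 3.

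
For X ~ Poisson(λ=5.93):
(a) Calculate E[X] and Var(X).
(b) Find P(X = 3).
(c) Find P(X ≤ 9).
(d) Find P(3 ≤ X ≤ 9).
(a) E[X] = 5.9300, Var(X) = 5.9300
(b) P(X = 3) = 0.092395
(c) P(X ≤ 9) = 0.920810
(d) P(3 ≤ X ≤ 9) = 0.855644

We have X ~ Poisson(λ=5.93).

(a) Moments:
E[X] = 5.9300
Var(X) = 5.9300
σ = √Var(X) = 2.4352

(b) Point probability using PMF:
P(X = 3) = 0.092395

(c) Cumulative probability using CDF:
P(X ≤ 9) = F(9) = 0.920810

(d) Range probability:
P(3 ≤ X ≤ 9) = P(X ≤ 9) - P(X ≤ 2)
                   = F(9) - F(2)
                   = 0.920810 - 0.065166
                   = 0.855644

This means approximately 85.6% of outcomes fall in the interval [3, 9].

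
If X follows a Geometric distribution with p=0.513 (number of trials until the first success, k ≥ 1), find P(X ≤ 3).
0.884499

We have X ~ Geometric(p=0.513) (number of trials until the first success, k ≥ 1).

The CDF gives us P(X ≤ k).

Using the CDF:
P(X ≤ 3) = 0.884499

This means there's approximately a 88.4% chance that X is at most 3.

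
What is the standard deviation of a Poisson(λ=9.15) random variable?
3.0249

We have X ~ Poisson(λ=9.15).

For a Poisson distribution with λ=9.15:
σ = √Var(X) = 3.0249

The standard deviation is the square root of the variance.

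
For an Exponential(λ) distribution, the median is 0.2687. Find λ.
λ = 2.5796

For X ~ Exponential(λ), the CDF is F(x) = 1 - e^(-λx).
The median m satisfies F(m) = 0.5:
1 - e^(-λm) = 0.5
e^(-λm) = 0.5
λm = ln(2)
m = ln(2) / λ

Given m = 0.2687:
λ = ln(2) / 0.2687 = 0.693147 / 0.2687 = 2.5796

Verification: ln(2) / 2.5796 = 0.2687 ✓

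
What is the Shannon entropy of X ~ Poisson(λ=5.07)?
2.2117 nats

We have X ~ Poisson(λ=5.07).

The Shannon entropy measures the uncertainty or information content of the distribution.

For a Poisson distribution with λ=5.07:
H(X) = 2.2117 nats

(In bits, this would be 3.1908 bits.)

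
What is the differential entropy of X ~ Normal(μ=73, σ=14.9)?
4.1203 nats

We have X ~ Normal(μ=73, σ=14.9).

The differential entropy measures the uncertainty or information content of the distribution.

For a Normal distribution with μ=73, σ=14.9:
h(X) = 4.1203 nats

(In bits, this would be 5.9443 bits.)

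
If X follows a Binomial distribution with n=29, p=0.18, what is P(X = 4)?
0.174630

We have X ~ Binomial(n=29, p=0.18).

For a Binomial distribution, the PMF gives us the probability of each outcome.

Using the PMF formula:
P(X = 4) = 0.174630

Rounded to 4 decimal places: 0.1746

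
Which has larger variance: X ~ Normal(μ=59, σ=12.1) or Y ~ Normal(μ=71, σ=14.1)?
Y has larger variance (198.8100 > 146.4100)

Compute the variance for each distribution:

X ~ Normal(μ=59, σ=12.1):
Var(X) = 146.4100

Y ~ Normal(μ=71, σ=14.1):
Var(Y) = 198.8100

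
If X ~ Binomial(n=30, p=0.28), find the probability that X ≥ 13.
0.051783

We have X ~ Binomial(n=30, p=0.28).

For discrete distributions, P(X ≥ 13) = 1 - P(X ≤ 12).

P(X ≤ 12) = 0.948217
P(X ≥ 13) = 1 - 0.948217 = 0.051783

So there's approximately a 5.2% chance that X is at least 13.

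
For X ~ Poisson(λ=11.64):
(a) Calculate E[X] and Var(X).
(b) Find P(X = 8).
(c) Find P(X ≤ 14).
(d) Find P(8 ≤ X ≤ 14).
(a) E[X] = 11.6400, Var(X) = 11.6400
(b) P(X = 8) = 0.073606
(c) P(X ≤ 14) = 0.803576
(d) P(8 ≤ X ≤ 14) = 0.697124

We have X ~ Poisson(λ=11.64).

(a) Moments:
E[X] = 11.6400
Var(X) = 11.6400
σ = √Var(X) = 3.4117

(b) Point probability using PMF:
P(X = 8) = 0.073606

(c) Cumulative probability using CDF:
P(X ≤ 14) = F(14) = 0.803576

(d) Range probability:
P(8 ≤ X ≤ 14) = P(X ≤ 14) - P(X ≤ 7)
                   = F(14) - F(7)
                   = 0.803576 - 0.106452
                   = 0.697124

This means approximately 69.7% of outcomes fall in the interval [8, 14].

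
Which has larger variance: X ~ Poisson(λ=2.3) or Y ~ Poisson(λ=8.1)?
Y has larger variance (8.1000 > 2.3000)

Compute the variance for each distribution:

X ~ Poisson(λ=2.3):
Var(X) = 2.3000

Y ~ Poisson(λ=8.1):
Var(Y) = 8.1000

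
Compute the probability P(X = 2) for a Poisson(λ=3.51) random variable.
0.184166

We have X ~ Poisson(λ=3.51).

For a Poisson distribution, the PMF gives us the probability of each outcome.

Using the PMF formula:
P(X = 2) = 0.184166

Rounded to 4 decimal places: 0.1842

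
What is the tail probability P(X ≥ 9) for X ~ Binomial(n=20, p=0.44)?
0.549932

We have X ~ Binomial(n=20, p=0.44).

For discrete distributions, P(X ≥ 9) = 1 - P(X ≤ 8).

P(X ≤ 8) = 0.450068
P(X ≥ 9) = 1 - 0.450068 = 0.549932

So there's approximately a 55.0% chance that X is at least 9.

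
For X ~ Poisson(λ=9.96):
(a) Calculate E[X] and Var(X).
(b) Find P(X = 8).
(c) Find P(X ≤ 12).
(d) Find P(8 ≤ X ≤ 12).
(a) E[X] = 9.9600, Var(X) = 9.9600
(b) P(X = 8) = 0.113496
(c) P(X ≤ 12) = 0.795332
(d) P(8 ≤ X ≤ 12) = 0.571487

We have X ~ Poisson(λ=9.96).

(a) Moments:
E[X] = 9.9600
Var(X) = 9.9600
σ = √Var(X) = 3.1559

(b) Point probability using PMF:
P(X = 8) = 0.113496

(c) Cumulative probability using CDF:
P(X ≤ 12) = F(12) = 0.795332

(d) Range probability:
P(8 ≤ X ≤ 12) = P(X ≤ 12) - P(X ≤ 7)
                   = F(12) - F(7)
                   = 0.795332 - 0.223845
                   = 0.571487

This means approximately 57.1% of outcomes fall in the interval [8, 12].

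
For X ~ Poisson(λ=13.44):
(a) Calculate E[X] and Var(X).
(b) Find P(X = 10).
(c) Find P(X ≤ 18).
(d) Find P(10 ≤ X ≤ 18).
(a) E[X] = 13.4400, Var(X) = 13.4400
(b) P(X = 10) = 0.077146
(c) P(X ≤ 18) = 0.911200
(d) P(10 ≤ X ≤ 18) = 0.772526

We have X ~ Poisson(λ=13.44).

(a) Moments:
E[X] = 13.4400
Var(X) = 13.4400
σ = √Var(X) = 3.6661

(b) Point probability using PMF:
P(X = 10) = 0.077146

(c) Cumulative probability using CDF:
P(X ≤ 18) = F(18) = 0.911200

(d) Range probability:
P(10 ≤ X ≤ 18) = P(X ≤ 18) - P(X ≤ 9)
                   = F(18) - F(9)
                   = 0.911200 - 0.138674
                   = 0.772526

This means approximately 77.3% of outcomes fall in the interval [10, 18].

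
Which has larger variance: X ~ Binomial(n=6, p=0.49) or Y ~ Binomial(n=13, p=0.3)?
Y has larger variance (2.7300 > 1.4994)

Compute the variance for each distribution:

X ~ Binomial(n=6, p=0.49):
Var(X) = 1.4994

Y ~ Binomial(n=13, p=0.3):
Var(Y) = 2.7300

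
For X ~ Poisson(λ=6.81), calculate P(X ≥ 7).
0.521612

We have X ~ Poisson(λ=6.81).

For discrete distributions, P(X ≥ 7) = 1 - P(X ≤ 6).

P(X ≤ 6) = 0.478388
P(X ≥ 7) = 1 - 0.478388 = 0.521612

So there's approximately a 52.2% chance that X is at least 7.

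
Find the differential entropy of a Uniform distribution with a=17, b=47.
3.4012 nats

We have X ~ Uniform(a=17, b=47).

The differential entropy measures the uncertainty or information content of the distribution.

For a Uniform distribution with a=17, b=47:
h(X) = 3.4012 nats

(In bits, this would be 4.9069 bits.)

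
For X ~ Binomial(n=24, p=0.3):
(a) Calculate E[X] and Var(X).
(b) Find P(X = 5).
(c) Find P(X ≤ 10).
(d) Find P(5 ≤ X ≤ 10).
(a) E[X] = 7.2000, Var(X) = 5.0400
(b) P(X = 5) = 0.117733
(c) P(X ≤ 10) = 0.925764
(d) P(5 ≤ X ≤ 10) = 0.814688

We have X ~ Binomial(n=24, p=0.3).

(a) Moments:
E[X] = 7.2000
Var(X) = 5.0400
σ = √Var(X) = 2.2450

(b) Point probability using PMF:
P(X = 5) = 0.117733

(c) Cumulative probability using CDF:
P(X ≤ 10) = F(10) = 0.925764

(d) Range probability:
P(5 ≤ X ≤ 10) = P(X ≤ 10) - P(X ≤ 4)
                   = F(10) - F(4)
                   = 0.925764 - 0.111075
                   = 0.814688

This means approximately 81.5% of outcomes fall in the interval [5, 10].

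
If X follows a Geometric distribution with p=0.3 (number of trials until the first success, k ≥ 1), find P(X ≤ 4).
0.759900

We have X ~ Geometric(p=0.3) (number of trials until the first success, k ≥ 1).

The CDF gives us P(X ≤ k).

Using the CDF:
P(X ≤ 4) = 0.759900

This means there's approximately a 76.0% chance that X is at most 4.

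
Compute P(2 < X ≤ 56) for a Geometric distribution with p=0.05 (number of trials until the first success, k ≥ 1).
0.845938

We have X ~ Geometric(p=0.05) (number of trials until the first success, k ≥ 1).

To find P(2 < X ≤ 56), we use:
P(2 < X ≤ 56) = P(X ≤ 56) - P(X ≤ 2)
                 = F(56) - F(2)
                 = 0.943438 - 0.097500
                 = 0.845938

So there's approximately a 84.6% chance that X falls in this range.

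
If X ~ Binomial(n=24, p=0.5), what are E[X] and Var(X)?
E[X] = 12.0000, Var(X) = 6.0000

We have X ~ Binomial(n=24, p=0.5).

For a Binomial distribution with n=24, p=0.5:

Expected value:
E[X] = 12.0000

Variance:
Var(X) = 6.0000

Standard deviation:
σ = √Var(X) = 2.4495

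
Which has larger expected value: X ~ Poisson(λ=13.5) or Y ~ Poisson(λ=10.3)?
X has larger mean (13.5000 > 10.3000)

Compute the expected value for each distribution:

X ~ Poisson(λ=13.5):
E[X] = 13.5000

Y ~ Poisson(λ=10.3):
E[Y] = 10.3000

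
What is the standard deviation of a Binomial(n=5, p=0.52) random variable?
1.1171

We have X ~ Binomial(n=5, p=0.52).

For a Binomial distribution with n=5, p=0.52:
σ = √Var(X) = 1.1171

The standard deviation is the square root of the variance.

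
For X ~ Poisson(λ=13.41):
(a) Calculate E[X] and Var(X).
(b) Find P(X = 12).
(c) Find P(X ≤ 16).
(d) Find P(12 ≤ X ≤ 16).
(a) E[X] = 13.4100, Var(X) = 13.4100
(b) P(X = 12) = 0.105906
(c) P(X ≤ 16) = 0.804663
(d) P(12 ≤ X ≤ 16) = 0.491750

We have X ~ Poisson(λ=13.41).

(a) Moments:
E[X] = 13.4100
Var(X) = 13.4100
σ = √Var(X) = 3.6620

(b) Point probability using PMF:
P(X = 12) = 0.105906

(c) Cumulative probability using CDF:
P(X ≤ 16) = F(16) = 0.804663

(d) Range probability:
P(12 ≤ X ≤ 16) = P(X ≤ 16) - P(X ≤ 11)
                   = F(16) - F(11)
                   = 0.804663 - 0.312913
                   = 0.491750

This means approximately 49.2% of outcomes fall in the interval [12, 16].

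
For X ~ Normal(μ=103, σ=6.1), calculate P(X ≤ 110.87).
0.901503

We have X ~ Normal(μ=103, σ=6.1).

The CDF gives us P(X ≤ k).

Using the CDF:
P(X ≤ 110.87) = 0.901503

This means there's approximately a 90.2% chance that X is at most 110.87.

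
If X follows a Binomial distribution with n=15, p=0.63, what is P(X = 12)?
0.090096

We have X ~ Binomial(n=15, p=0.63).

For a Binomial distribution, the PMF gives us the probability of each outcome.

Using the PMF formula:
P(X = 12) = 0.090096

Rounded to 4 decimal places: 0.0901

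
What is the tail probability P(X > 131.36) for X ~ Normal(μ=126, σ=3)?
0.036996

We have X ~ Normal(μ=126, σ=3).

P(X > 131.36) = 1 - P(X ≤ 131.36)
                = 1 - F(131.36)
                = 1 - 0.963004
                = 0.036996

So there's approximately a 3.7% chance that X exceeds 131.36.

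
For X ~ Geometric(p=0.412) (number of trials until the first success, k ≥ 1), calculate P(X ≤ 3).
0.796703

We have X ~ Geometric(p=0.412) (number of trials until the first success, k ≥ 1).

The CDF gives us P(X ≤ k).

Using the CDF:
P(X ≤ 3) = 0.796703

This means there's approximately a 79.7% chance that X is at most 3.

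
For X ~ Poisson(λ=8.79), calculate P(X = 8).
0.134568

We have X ~ Poisson(λ=8.79).

For a Poisson distribution, the PMF gives us the probability of each outcome.

Using the PMF formula:
P(X = 8) = 0.134568

Rounded to 4 decimal places: 0.1346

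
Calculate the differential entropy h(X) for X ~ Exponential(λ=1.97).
0.3220 nats

We have X ~ Exponential(λ=1.97).

The differential entropy measures the uncertainty or information content of the distribution.

For an Exponential distribution with λ=1.97:
h(X) = 0.3220 nats

(In bits, this would be 0.4645 bits.)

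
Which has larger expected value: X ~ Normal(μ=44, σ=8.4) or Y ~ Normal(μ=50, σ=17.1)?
Y has larger mean (50.0000 > 44.0000)

Compute the expected value for each distribution:

X ~ Normal(μ=44, σ=8.4):
E[X] = 44.0000

Y ~ Normal(μ=50, σ=17.1):
E[Y] = 50.0000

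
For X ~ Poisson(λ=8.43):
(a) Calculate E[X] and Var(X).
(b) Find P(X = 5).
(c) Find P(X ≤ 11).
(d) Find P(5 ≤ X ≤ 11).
(a) E[X] = 8.4300, Var(X) = 8.4300
(b) P(X = 5) = 0.077420
(c) P(X ≤ 11) = 0.854571
(d) P(5 ≤ X ≤ 11) = 0.777051

We have X ~ Poisson(λ=8.43).

(a) Moments:
E[X] = 8.4300
Var(X) = 8.4300
σ = √Var(X) = 2.9034

(b) Point probability using PMF:
P(X = 5) = 0.077420

(c) Cumulative probability using CDF:
P(X ≤ 11) = F(11) = 0.854571

(d) Range probability:
P(5 ≤ X ≤ 11) = P(X ≤ 11) - P(X ≤ 4)
                   = F(11) - F(4)
                   = 0.854571 - 0.077520
                   = 0.777051

This means approximately 77.7% of outcomes fall in the interval [5, 11].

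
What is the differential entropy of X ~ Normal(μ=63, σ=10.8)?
3.7985 nats

We have X ~ Normal(μ=63, σ=10.8).

The differential entropy measures the uncertainty or information content of the distribution.

For a Normal distribution with μ=63, σ=10.8:
h(X) = 3.7985 nats

(In bits, this would be 5.4801 bits.)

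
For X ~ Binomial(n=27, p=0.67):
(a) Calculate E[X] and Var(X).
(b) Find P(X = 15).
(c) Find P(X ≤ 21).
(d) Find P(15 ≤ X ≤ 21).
(a) E[X] = 18.0900, Var(X) = 5.9697
(b) P(X = 15) = 0.071357
(c) P(X ≤ 21) = 0.923035
(d) P(15 ≤ X ≤ 21) = 0.849475

We have X ~ Binomial(n=27, p=0.67).

(a) Moments:
E[X] = 18.0900
Var(X) = 5.9697
σ = √Var(X) = 2.4433

(b) Point probability using PMF:
P(X = 15) = 0.071357

(c) Cumulative probability using CDF:
P(X ≤ 21) = F(21) = 0.923035

(d) Range probability:
P(15 ≤ X ≤ 21) = P(X ≤ 21) - P(X ≤ 14)
                   = F(21) - F(14)
                   = 0.923035 - 0.073560
                   = 0.849475

This means approximately 84.9% of outcomes fall in the interval [15, 21].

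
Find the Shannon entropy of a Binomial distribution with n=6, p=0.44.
1.6086 nats

We have X ~ Binomial(n=6, p=0.44).

The Shannon entropy measures the uncertainty or information content of the distribution.

For a Binomial distribution with n=6, p=0.44:
H(X) = 1.6086 nats

(In bits, this would be 2.3207 bits.)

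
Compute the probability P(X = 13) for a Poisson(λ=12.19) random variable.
0.107082

We have X ~ Poisson(λ=12.19).

For a Poisson distribution, the PMF gives us the probability of each outcome.

Using the PMF formula:
P(X = 13) = 0.107082

Rounded to 4 decimal places: 0.1071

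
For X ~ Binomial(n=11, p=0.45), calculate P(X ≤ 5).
0.633123

We have X ~ Binomial(n=11, p=0.45).

The CDF gives us P(X ≤ k).

Using the CDF:
P(X ≤ 5) = 0.633123

This means there's approximately a 63.3% chance that X is at most 5.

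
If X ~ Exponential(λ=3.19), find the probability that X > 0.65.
0.125745

We have X ~ Exponential(λ=3.19).

P(X > 0.65) = 1 - P(X ≤ 0.65)
                = 1 - F(0.65)
                = 1 - 0.874255
                = 0.125745

So there's approximately a 12.6% chance that X exceeds 0.65.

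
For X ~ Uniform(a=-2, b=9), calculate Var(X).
10.0833

We have X ~ Uniform(a=-2, b=9).

For a Uniform distribution with a=-2, b=9:
Var(X) = 10.0833

The variance measures the spread of the distribution around the mean.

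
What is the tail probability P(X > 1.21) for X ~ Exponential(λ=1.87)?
0.104069

We have X ~ Exponential(λ=1.87).

P(X > 1.21) = 1 - P(X ≤ 1.21)
                = 1 - F(1.21)
                = 1 - 0.895931
                = 0.104069

So there's approximately a 10.4% chance that X exceeds 1.21.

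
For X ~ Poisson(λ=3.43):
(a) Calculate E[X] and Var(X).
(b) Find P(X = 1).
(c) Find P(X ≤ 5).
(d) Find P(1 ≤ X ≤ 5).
(a) E[X] = 3.4300, Var(X) = 3.4300
(b) P(X = 1) = 0.111087
(c) P(X ≤ 5) = 0.866725
(d) P(1 ≤ X ≤ 5) = 0.834338

We have X ~ Poisson(λ=3.43).

(a) Moments:
E[X] = 3.4300
Var(X) = 3.4300
σ = √Var(X) = 1.8520

(b) Point probability using PMF:
P(X = 1) = 0.111087

(c) Cumulative probability using CDF:
P(X ≤ 5) = F(5) = 0.866725

(d) Range probability:
P(1 ≤ X ≤ 5) = P(X ≤ 5) - P(X ≤ 0)
                   = F(5) - F(0)
                   = 0.866725 - 0.032387
                   = 0.834338

This means approximately 83.4% of outcomes fall in the interval [1, 5].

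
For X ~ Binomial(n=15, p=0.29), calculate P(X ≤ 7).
0.958655

We have X ~ Binomial(n=15, p=0.29).

The CDF gives us P(X ≤ k).

Using the CDF:
P(X ≤ 7) = 0.958655

This means there's approximately a 95.9% chance that X is at most 7.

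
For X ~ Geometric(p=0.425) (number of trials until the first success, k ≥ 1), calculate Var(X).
3.1834

We have X ~ Geometric(p=0.425) (number of trials until the first success, k ≥ 1).

For a Geometric distribution with p=0.425 (number of trials until the first success, k ≥ 1):
Var(X) = 3.1834

The variance measures the spread of the distribution around the mean.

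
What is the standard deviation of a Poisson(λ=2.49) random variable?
1.5780

We have X ~ Poisson(λ=2.49).

For a Poisson distribution with λ=2.49:
σ = √Var(X) = 1.5780

The standard deviation is the square root of the variance.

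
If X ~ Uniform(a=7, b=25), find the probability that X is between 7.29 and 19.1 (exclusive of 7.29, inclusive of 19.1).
0.656111

We have X ~ Uniform(a=7, b=25).

To find P(7.29 < X ≤ 19.1), we use:
P(7.29 < X ≤ 19.1) = P(X ≤ 19.1) - P(X ≤ 7.29)
                 = F(19.1) - F(7.29)
                 = 0.672222 - 0.016111
                 = 0.656111

So there's approximately a 65.6% chance that X falls in this range.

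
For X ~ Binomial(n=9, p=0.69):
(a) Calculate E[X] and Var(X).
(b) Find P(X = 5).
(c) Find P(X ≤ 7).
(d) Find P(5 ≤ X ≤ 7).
(a) E[X] = 6.2100, Var(X) = 1.9251
(b) P(X = 5) = 0.181996
(c) P(X ≤ 7) = 0.821198
(d) P(5 ≤ X ≤ 7) = 0.709670

We have X ~ Binomial(n=9, p=0.69).

(a) Moments:
E[X] = 6.2100
Var(X) = 1.9251
σ = √Var(X) = 1.3875

(b) Point probability using PMF:
P(X = 5) = 0.181996

(c) Cumulative probability using CDF:
P(X ≤ 7) = F(7) = 0.821198

(d) Range probability:
P(5 ≤ X ≤ 7) = P(X ≤ 7) - P(X ≤ 4)
                   = F(7) - F(4)
                   = 0.821198 - 0.111529
                   = 0.709670

This means approximately 71.0% of outcomes fall in the interval [5, 7].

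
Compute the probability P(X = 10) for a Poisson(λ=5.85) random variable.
0.037254

We have X ~ Poisson(λ=5.85).

For a Poisson distribution, the PMF gives us the probability of each outcome.

Using the PMF formula:
P(X = 10) = 0.037254

Rounded to 4 decimal places: 0.0373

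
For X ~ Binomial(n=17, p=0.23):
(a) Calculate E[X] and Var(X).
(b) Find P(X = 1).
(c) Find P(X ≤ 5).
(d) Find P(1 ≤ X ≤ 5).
(a) E[X] = 3.9100, Var(X) = 3.0107
(b) P(X = 1) = 0.059707
(c) P(X ≤ 5) = 0.823021
(d) P(1 ≤ X ≤ 5) = 0.811263

We have X ~ Binomial(n=17, p=0.23).

(a) Moments:
E[X] = 3.9100
Var(X) = 3.0107
σ = √Var(X) = 1.7351

(b) Point probability using PMF:
P(X = 1) = 0.059707

(c) Cumulative probability using CDF:
P(X ≤ 5) = F(5) = 0.823021

(d) Range probability:
P(1 ≤ X ≤ 5) = P(X ≤ 5) - P(X ≤ 0)
                   = F(5) - F(0)
                   = 0.823021 - 0.011758
                   = 0.811263

This means approximately 81.1% of outcomes fall in the interval [1, 5].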